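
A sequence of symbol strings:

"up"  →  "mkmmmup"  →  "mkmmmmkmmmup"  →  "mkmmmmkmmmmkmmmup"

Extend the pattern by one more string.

Each term is the previous one with mkmmm prepended.
So the next term is mkmmm·mkmmmmkmmmmkmmmup.

mkmmmmkmmmmkmmmmkmmmup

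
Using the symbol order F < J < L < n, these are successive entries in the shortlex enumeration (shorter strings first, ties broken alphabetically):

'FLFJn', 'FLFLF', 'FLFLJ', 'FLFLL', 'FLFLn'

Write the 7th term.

FLFnJ

Advancing 2 positions from FLFLn through FLFLn → FLFnF reaches term 7.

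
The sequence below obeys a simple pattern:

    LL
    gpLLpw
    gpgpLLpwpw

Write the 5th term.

Each term wraps the previous one in gp on the left and pw on the right.
From gpgpLLpwpw, 2 further steps: gpgpLLpwpw → gpgpgpLLpwpwpw → (answer).

gpgpgpgpLLpwpwpwpw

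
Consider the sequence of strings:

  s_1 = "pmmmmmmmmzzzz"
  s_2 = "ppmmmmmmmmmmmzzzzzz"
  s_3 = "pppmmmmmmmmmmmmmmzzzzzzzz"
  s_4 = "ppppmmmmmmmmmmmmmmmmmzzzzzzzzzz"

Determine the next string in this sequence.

pppppmmmmmmmmmmmmmmmmmmmmzzzzzzzzzzzz

Reading off run lengths: p runs 1, 2, 3, 4; m runs 8, 11, 14, 17; z runs 4, 6, 8, 10 — each is linear in n, where the shown terms are n = 2, 3, 4, 5.
At n = 6 the blocks have lengths 5, 20, 12.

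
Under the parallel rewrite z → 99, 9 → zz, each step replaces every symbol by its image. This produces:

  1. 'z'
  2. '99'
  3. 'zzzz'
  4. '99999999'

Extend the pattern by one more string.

Rewriting each symbol of 99999999: 9→zz, 9→zz, 9→zz, 9→zz, 9→zz, 9→zz, 9→zz, 9→zz, which concatenates to zz zz zz zz zz zz zz zz.

zzzzzzzzzzzzzzzz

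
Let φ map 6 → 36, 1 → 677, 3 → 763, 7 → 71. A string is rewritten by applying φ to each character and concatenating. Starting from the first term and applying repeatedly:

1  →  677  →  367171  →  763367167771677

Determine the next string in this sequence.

φ(763367167771677) expands symbol-by-symbol to 71 36 763 763 36 71 677 36 71 71 71 677 36 71 71; joining the 15 pieces gives the next term.

7136763763367167736717171677367171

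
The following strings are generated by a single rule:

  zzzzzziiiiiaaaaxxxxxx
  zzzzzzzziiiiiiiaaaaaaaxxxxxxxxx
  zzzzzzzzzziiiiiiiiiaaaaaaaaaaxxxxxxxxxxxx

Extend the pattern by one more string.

zzzzzzzzzzzziiiiiiiiiiiaaaaaaaaaaaaaxxxxxxxxxxxxxxx

Term n consists of 2n+2 z's, followed by 2n+1 i's, followed by 3n-2 a's, followed by 3n x's, where the shown terms are n = 2, 3, 4.
For the next term, n = 5, so the run lengths are 12, 11, 13, 15.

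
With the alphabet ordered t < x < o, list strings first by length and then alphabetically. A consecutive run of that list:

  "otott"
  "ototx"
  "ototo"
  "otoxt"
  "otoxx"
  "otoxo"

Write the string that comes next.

otoot

The successor of otoxo increments the rightmost position that isn't already o and resets every position after it to t.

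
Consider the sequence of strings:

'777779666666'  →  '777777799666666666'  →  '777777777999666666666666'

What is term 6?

Reading off run lengths: 7 runs 5, 7, 9; 9 runs 1, 2, 3; 6 runs 6, 9, 12 — each is linear in n (n = 1, 2, …).
For term 6, n = 6, so the run lengths are 15, 6, 21.

777777777777777999999666666666666666666666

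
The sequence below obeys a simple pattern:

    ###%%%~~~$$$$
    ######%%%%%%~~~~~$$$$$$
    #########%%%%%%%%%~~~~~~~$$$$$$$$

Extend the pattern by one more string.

############%%%%%%%%%%%%~~~~~~~~~$$$$$$$$$$

The n-th term is 3n #'s then 3n %'s then 2n+1 ~'s then 2n+2 $'s (n = 1, 2, …).
Setting n = 4 gives 12, 12, 9, 10 characters in each block.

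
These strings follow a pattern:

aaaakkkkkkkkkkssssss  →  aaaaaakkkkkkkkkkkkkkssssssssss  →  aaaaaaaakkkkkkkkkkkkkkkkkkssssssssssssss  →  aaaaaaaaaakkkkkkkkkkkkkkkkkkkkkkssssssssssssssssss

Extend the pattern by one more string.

aaaaaaaaaaaakkkkkkkkkkkkkkkkkkkkkkkkkkssssssssssssssssssssss

Term n consists of 2n a's, followed by 4n+2 k's, followed by 4n-2 s's, where the shown terms are n = 2, 3, 4, 5.
Setting n = 6 gives 12, 26, 22 characters in each block.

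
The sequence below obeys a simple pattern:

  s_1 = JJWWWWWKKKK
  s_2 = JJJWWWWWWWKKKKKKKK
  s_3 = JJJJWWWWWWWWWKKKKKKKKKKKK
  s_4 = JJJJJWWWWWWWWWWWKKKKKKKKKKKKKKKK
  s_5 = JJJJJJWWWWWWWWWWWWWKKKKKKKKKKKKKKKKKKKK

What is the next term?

JJJJJJJWWWWWWWWWWWWWWWKKKKKKKKKKKKKKKKKKKKKKKK

Term n consists of n+1 J's, followed by 2n+3 W's, followed by 4n K's (n = 1, 2, …).
Setting n = 6 gives 7, 15, 24 characters in each block.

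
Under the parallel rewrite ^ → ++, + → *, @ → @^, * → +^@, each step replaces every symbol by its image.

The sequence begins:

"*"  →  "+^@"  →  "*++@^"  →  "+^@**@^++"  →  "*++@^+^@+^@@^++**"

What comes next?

+^@**@^++*++@^*++@^@^++**+^@+^@

Applying the rule to each of the 17 symbols of *++@^+^@+^@@^++** gives the pieces +^@ * * @^ ++ * ++ @^ * ++ @^ @^ ++ * * +^@ +^@, which concatenate to the answer.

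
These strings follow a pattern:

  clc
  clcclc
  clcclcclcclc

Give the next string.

clcclcclcclcclcclcclcclc

Each string is two copies of the previous one concatenated.
One more doubling of clcclcclcclc gives the answer.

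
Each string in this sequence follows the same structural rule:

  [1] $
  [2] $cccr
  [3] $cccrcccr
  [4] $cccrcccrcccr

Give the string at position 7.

$cccrcccrcccrcccrcccrcccr

Every step adds cccr to the end: s(k+1) = s(k)·cccr.
From $cccrcccrcccr, 3 further steps: $cccrcccrcccr → $cccrcccrcccrcccr → $cccrcccrcccrcccrcccr → (answer).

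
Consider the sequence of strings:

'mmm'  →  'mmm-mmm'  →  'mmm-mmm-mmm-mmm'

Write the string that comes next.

mmm-mmm-mmm-mmm-mmm-mmm-mmm-mmm

s(k+1) = s(k)·-·s(k) — each term doubles the last with '-' between the halves.
So the next term is two copies of mmm-mmm-mmm-mmm with '-' between the halves.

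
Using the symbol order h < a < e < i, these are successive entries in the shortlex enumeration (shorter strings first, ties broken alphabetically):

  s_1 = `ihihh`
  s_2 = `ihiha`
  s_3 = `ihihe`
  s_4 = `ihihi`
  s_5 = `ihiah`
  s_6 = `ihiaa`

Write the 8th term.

Continuing the enumeration 2 steps past ihiaa: ihiaa → ihiae → (answer).

ihiai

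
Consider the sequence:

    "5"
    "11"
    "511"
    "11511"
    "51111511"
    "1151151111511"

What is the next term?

Each term (from the third on) is the two preceding terms concatenated in order: term 3 = 5·11 = 511.
The next term joins 51111511 and 1151151111511.

511115111151151111511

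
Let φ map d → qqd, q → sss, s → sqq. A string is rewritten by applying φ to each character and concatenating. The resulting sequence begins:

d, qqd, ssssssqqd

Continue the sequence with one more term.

sqqsqqsqqsqqsqqsqqssssssqqd

Expanding ssssssqqd: s→sqq, s→sqq, s→sqq, s→sqq, s→sqq, s→sqq, q→sss, q→sss, d→qqd. Concatenated: sqq sqq sqq sqq sqq sqq sss sss qqd.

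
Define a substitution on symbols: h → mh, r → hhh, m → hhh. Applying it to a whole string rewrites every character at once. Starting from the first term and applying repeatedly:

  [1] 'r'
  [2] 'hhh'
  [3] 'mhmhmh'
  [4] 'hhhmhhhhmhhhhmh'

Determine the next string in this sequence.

mhmhmhhhhmhmhmhmhhhhmhmhmhmhhhhmh

φ(hhhmhhhhmhhhhmh) expands symbol-by-symbol to mh mh mh hhh mh mh mh mh hhh mh mh mh mh hhh mh; joining the 15 pieces gives the next term.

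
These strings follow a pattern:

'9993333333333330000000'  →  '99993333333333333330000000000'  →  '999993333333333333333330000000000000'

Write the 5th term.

99999993333333333333333333333330000000000000000000

The n-th term is n 9's then 3n+3 3's then 3n-2 0's, where the shown terms are n = 3, 4, 5.
Setting n = 7 gives 7, 24, 19 characters in each block.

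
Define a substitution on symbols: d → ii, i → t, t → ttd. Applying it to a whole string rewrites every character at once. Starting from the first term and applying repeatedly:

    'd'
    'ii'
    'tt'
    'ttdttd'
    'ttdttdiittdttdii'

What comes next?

Replace each of the 16 characters of ttdttdiittdttdii in place — ttd ttd ii ttd ttd ii t t ttd ttd ii ttd ttd ii t t — and concatenate.

ttdttdiittdttdiittttdttdiittdttdiitt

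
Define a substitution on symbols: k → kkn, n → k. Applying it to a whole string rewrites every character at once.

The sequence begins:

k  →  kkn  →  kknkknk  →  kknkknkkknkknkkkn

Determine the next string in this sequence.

kknkknkkknkknkkknkknkknkkknkknkkknkknkknk

φ(kknkknkkknkknkkkn) expands symbol-by-symbol to kkn kkn k kkn kkn k kkn kkn kkn k kkn kkn k kkn kkn kkn k; joining the 17 pieces gives the next term.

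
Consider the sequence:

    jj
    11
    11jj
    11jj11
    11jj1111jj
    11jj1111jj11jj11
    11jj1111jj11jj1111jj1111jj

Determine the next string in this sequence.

11jj1111jj11jj1111jj1111jj11jj1111jj11jj11

Each term (from the third on) is the previous term followed by the one before it: term 3 = 11·jj = 11jj.
Continuing: 11jj1111jj11jj1111jj1111jj · 11jj1111jj11jj11 gives term 8.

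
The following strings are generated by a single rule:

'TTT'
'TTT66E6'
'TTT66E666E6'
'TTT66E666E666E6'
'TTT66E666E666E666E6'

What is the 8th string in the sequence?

TTT66E666E666E666E666E666E666E6

The strings grow by a fixed suffix 66E6 each time.
From TTT66E666E666E666E6, 3 further steps: TTT66E666E666E666E6 → TTT66E666E666E666E666E6 → TTT66E666E666E666E666E666E6 → (answer).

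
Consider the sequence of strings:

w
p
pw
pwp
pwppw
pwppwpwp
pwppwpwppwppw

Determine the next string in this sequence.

pwppwpwppwppwpwppwpwp

From term 3 onward, concatenate the last term with the second-to-last: p·w = pw, pw·p = pwp, …
So term 8 is pwppwpwppwppw·pwppwpwp.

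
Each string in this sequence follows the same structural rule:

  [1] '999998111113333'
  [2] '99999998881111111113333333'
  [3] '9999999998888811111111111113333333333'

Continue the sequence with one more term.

Term n consists of 2n+3 9's, followed by 2n-1 8's, followed by 4n+1 1's, followed by 3n+1 3's (n = 1, 2, …).
For the next term, n = 4, so the run lengths are 11, 7, 17, 13.

999999999998888888111111111111111113333333333333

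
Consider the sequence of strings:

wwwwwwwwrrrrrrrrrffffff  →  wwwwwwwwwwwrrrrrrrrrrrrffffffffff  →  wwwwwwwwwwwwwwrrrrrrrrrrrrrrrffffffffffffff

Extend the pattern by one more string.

wwwwwwwwwwwwwwwwwrrrrrrrrrrrrrrrrrrffffffffffffffffff

The n-th term is 3n+2 w's then 3n+3 r's then 4n-2 f's, where the shown terms are n = 2, 3, 4.
At n = 5 the blocks have lengths 17, 18, 18.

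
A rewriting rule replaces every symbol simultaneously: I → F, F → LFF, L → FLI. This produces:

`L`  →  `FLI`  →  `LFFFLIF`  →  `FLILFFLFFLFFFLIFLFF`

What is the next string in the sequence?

Rewriting the 19 symbols of FLILFFLFFLFFFLIFLFF one by one yields LFF FLI F FLI LFF LFF FLI LFF LFF FLI LFF LFF LFF FLI F LFF FLI LFF LFF; concatenated:

LFFFLIFFLILFFLFFFLILFFLFFFLILFFLFFLFFFLIFLFFFLILFFLFF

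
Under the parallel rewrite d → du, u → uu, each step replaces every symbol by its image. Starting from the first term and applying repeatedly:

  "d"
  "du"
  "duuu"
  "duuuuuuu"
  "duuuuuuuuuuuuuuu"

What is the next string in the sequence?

duuuuuuuuuuuuuuuuuuuuuuuuuuuuuuu

Applying the rule to each of the 16 symbols of duuuuuuuuuuuuuuu gives the pieces du uu uu uu uu uu uu uu uu uu uu uu uu uu uu uu, which concatenate to the answer.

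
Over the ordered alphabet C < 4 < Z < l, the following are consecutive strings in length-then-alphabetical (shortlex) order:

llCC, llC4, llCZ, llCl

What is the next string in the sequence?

ll4C

Treat llCl as a base-4 numeral over the given alphabet and add one, carrying through any trailing l's.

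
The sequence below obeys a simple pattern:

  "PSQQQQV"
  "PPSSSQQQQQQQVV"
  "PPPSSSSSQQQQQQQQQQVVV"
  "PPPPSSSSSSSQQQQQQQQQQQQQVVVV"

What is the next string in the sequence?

Reading off run lengths: P runs 1, 2, 3, 4; S runs 1, 3, 5, 7; Q runs 4, 7, 10, 13; V runs 1, 2, 3, 4 — each is linear in n (n = 1, 2, …).
For the next term, n = 5, so the run lengths are 5, 9, 16, 5.

PPPPPSSSSSSSSSQQQQQQQQQQQQQQQQVVVVV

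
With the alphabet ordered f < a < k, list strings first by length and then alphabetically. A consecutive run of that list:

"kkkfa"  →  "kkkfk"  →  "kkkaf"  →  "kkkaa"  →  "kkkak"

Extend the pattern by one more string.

Treat kkkak as a base-3 numeral over the given alphabet and add one, carrying through any trailing k's.

kkkkf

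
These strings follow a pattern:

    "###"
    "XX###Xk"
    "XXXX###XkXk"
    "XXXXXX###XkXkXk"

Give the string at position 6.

s(k+1) = XX·s(k)·Xk, so each term gains XX as a prefix and Xk as a suffix.
From XXXXXX###XkXkXk, 2 further steps: XXXXXX###XkXkXk → XXXXXXXX###XkXkXkXk → (answer).

XXXXXXXXXX###XkXkXkXkXk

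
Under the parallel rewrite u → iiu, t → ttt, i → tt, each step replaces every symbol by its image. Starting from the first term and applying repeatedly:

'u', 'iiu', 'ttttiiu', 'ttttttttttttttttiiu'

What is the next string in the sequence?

Replace each of the 19 characters of ttttttttttttttttiiu in place — ttt ttt ttt ttt ttt ttt ttt ttt ttt ttt ttt ttt ttt ttt ttt ttt tt tt iiu — and concatenate.

ttttttttttttttttttttttttttttttttttttttttttttttttttttiiu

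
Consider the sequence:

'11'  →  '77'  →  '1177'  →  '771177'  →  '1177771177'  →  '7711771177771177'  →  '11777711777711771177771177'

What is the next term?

771177117777117711777711777711771177771177

This is a Fibonacci-style word recurrence s(k) = s(k−2)·s(k−1): e.g. 11·77 = 1177.
So term 8 is 7711771177771177·11777711777711771177771177.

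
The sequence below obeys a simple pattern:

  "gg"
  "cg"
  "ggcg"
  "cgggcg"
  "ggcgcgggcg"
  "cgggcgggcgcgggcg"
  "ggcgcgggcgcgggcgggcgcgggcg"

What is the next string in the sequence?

Each term (from the third on) is the two preceding terms concatenated in order: term 3 = gg·cg = ggcg.
The next term joins cgggcgggcgcgggcg and ggcgcgggcgcgggcgggcgcgggcg.

cgggcgggcgcgggcgggcgcgggcgcgggcgggcgcgggcg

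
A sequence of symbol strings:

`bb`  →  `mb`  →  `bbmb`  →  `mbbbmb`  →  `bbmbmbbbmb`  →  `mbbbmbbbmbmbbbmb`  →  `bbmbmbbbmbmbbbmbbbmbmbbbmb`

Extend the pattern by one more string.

From term 3 onward, concatenate the second-to-last term with the last: bb·mb = bbmb, mb·bbmb = mbbbmb, …
Continuing: mbbbmbbbmbmbbbmb · bbmbmbbbmbmbbbmbbbmbmbbbmb gives term 8.

mbbbmbbbmbmbbbmbbbmbmbbbmbmbbbmbbbmbmbbbmb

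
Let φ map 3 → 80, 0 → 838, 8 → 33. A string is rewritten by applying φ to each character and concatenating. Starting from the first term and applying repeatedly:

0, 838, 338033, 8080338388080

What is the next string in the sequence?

Replace each of the 13 characters of 8080338388080 in place — 33 838 33 838 80 80 33 80 33 33 838 33 838 — and concatenate.

338383383880803380333383833838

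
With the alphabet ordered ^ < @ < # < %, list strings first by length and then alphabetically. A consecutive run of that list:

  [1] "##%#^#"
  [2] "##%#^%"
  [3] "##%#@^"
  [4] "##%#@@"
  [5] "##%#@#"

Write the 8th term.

##%##@

Advancing 3 positions from ##%#@# through ##%#@# → ##%#@% → ##%##^ reaches term 8.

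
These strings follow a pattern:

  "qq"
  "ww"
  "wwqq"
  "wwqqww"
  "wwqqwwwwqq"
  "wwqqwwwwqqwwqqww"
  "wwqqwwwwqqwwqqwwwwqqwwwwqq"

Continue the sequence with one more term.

From term 3 onward, concatenate the last term with the second-to-last: ww·qq = wwqq, wwqq·ww = wwqqww, …
Continuing: wwqqwwwwqqwwqqwwwwqqwwwwqq · wwqqwwwwqqwwqqww gives term 8.

wwqqwwwwqqwwqqwwwwqqwwwwqqwwqqwwwwqqwwqqww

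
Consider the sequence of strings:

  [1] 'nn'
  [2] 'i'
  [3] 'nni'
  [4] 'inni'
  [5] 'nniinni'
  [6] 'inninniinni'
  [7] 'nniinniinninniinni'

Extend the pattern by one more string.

This is a Fibonacci-style word recurrence s(k) = s(k−2)·s(k−1): e.g. nn·i = nni.
So term 8 is inninniinni·nniinniinninniinni.

inninniinninniinniinninniinni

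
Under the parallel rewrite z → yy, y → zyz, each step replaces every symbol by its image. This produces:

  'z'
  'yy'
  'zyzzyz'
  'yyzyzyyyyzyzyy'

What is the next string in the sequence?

φ(yyzyzyyyyzyzyy) expands symbol-by-symbol to zyz zyz yy zyz yy zyz zyz zyz zyz yy zyz yy zyz zyz; joining the 14 pieces gives the next term.

zyzzyzyyzyzyyzyzzyzzyzzyzyyzyzyyzyzzyz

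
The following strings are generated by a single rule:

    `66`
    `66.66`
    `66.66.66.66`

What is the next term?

s(k+1) = s(k)·.·s(k) — each term doubles the last with '.' between the halves.
One more doubling of 66.66.66.66 gives the answer.

66.66.66.66.66.66.66.66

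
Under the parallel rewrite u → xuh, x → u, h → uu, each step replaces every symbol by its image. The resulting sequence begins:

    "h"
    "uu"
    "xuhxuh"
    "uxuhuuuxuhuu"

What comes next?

Apply φ to uxuhuuuxuhuu symbol by symbol: u→xuh, x→u, u→xuh, h→uu, u→xuh, u→xuh, u→xuh, x→u, u→xuh, h→uu, u→xuh, u→xuh; joined: xuh u xuh uu xuh xuh xuh u xuh uu xuh xuh.

xuhuxuhuuxuhxuhxuhuxuhuuxuhxuh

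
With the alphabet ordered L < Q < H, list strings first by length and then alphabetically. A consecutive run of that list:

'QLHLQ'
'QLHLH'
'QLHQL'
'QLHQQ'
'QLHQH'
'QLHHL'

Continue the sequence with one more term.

Treat QLHHL as a base-3 numeral over the given alphabet and add one, carrying through any trailing H's.

QLHHQ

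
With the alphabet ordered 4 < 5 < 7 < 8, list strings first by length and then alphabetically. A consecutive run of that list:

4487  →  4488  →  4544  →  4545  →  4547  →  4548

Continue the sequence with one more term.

The successor of 4548 increments the rightmost position that isn't already 8 and resets every position after it to 4.

4554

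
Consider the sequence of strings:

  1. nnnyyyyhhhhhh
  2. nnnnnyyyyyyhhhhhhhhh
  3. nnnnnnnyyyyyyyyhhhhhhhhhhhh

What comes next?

Term n consists of 2n-1 n's, followed by 2n y's, followed by 3n h's, where the shown terms are n = 2, 3, 4.
Setting n = 5 gives 9, 10, 15 characters in each block.

nnnnnnnnnyyyyyyyyyyhhhhhhhhhhhhhhh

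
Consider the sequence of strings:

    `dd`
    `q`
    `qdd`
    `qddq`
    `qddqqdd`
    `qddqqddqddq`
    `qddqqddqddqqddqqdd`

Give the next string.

Each term (from the third on) is the previous term followed by the one before it: term 3 = q·dd = qdd.
So term 8 is qddqqddqddqqddqqdd·qddqqddqddq.

qddqqddqddqqddqqddqddqqddqddq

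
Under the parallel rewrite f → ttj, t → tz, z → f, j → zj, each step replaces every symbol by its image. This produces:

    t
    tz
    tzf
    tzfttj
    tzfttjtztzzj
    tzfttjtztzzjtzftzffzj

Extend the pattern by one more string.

tzfttjtztzzjtzftzffzjtzfttjtzfttjttjfzj

Applying the rule to each of the 21 symbols of tzfttjtztzzjtzftzffzj gives the pieces tz f ttj tz tz zj tz f tz f f zj tz f ttj tz f ttj ttj f zj, which concatenate to the answer.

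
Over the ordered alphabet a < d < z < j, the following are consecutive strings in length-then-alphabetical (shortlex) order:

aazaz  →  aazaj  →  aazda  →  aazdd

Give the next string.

aazdz

Treat aazdd as a base-4 numeral over the given alphabet and add one, carrying through any trailing j's.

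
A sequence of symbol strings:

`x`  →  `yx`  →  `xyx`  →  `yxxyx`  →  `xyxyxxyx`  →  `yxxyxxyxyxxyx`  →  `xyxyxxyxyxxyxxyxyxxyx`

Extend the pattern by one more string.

yxxyxxyxyxxyxxyxyxxyxyxxyxxyxyxxyx

This is a Fibonacci-style word recurrence s(k) = s(k−2)·s(k−1): e.g. x·yx = xyx.
The next term joins yxxyxxyxyxxyx and xyxyxxyxyxxyxxyxyxxyx.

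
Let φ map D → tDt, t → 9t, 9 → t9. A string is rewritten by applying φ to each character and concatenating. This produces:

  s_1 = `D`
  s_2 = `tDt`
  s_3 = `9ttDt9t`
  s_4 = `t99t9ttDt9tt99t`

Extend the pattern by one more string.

φ(t99t9ttDt9tt99t) expands symbol-by-symbol to 9t t9 t9 9t t9 9t 9t tDt 9t t9 9t 9t t9 t9 9t; joining the 15 pieces gives the next term.

9tt9t99tt99t9ttDt9tt99t9tt9t99t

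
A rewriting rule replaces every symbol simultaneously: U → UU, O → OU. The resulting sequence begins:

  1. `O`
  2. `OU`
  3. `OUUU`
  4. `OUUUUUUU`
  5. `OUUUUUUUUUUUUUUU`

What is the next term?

Replace each of the 16 characters of OUUUUUUUUUUUUUUU in place — OU UU UU UU UU UU UU UU UU UU UU UU UU UU UU UU — and concatenate.

OUUUUUUUUUUUUUUUUUUUUUUUUUUUUUUU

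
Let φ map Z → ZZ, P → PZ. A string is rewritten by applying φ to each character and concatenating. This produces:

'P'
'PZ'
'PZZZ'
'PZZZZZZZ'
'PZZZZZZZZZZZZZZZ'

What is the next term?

PZZZZZZZZZZZZZZZZZZZZZZZZZZZZZZZ

φ(PZZZZZZZZZZZZZZZ) expands symbol-by-symbol to PZ ZZ ZZ ZZ ZZ ZZ ZZ ZZ ZZ ZZ ZZ ZZ ZZ ZZ ZZ ZZ; joining the 16 pieces gives the next term.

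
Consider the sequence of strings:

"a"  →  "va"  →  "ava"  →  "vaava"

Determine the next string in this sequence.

From term 3 onward, concatenate the second-to-last term with the last: a·va = ava, va·ava = vaava, …
So term 5 is ava·vaava.

avavaava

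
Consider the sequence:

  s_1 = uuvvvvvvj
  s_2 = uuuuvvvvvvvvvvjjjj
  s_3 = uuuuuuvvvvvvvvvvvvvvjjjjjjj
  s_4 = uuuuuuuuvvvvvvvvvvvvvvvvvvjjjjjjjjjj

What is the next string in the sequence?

uuuuuuuuuuvvvvvvvvvvvvvvvvvvvvvvjjjjjjjjjjjjj

Reading off run lengths: u runs 2, 4, 6, 8; v runs 6, 10, 14, 18; j runs 1, 4, 7, 10 — each is linear in n (n = 1, 2, …).
For the next term, n = 5, so the run lengths are 10, 22, 13.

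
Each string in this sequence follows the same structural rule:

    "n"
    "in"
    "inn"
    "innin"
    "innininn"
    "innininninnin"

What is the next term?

Each term (from the third on) is the previous term followed by the one before it: term 3 = in·n = inn.
So term 7 is innininninnin·innininn.

innininninnininnininn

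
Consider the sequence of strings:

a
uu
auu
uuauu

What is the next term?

This is a Fibonacci-style word recurrence s(k) = s(k−2)·s(k−1): e.g. a·uu = auu.
The next term joins auu and uuauu.

auuuuauu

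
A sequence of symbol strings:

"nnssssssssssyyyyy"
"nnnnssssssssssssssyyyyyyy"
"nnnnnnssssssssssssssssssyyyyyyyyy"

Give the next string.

The n-th term is 2n-2 n's then 4n+2 s's then 2n+1 y's, where the shown terms are n = 2, 3, 4.
At n = 5 the blocks have lengths 8, 22, 11.

nnnnnnnnssssssssssssssssssssssyyyyyyyyyyy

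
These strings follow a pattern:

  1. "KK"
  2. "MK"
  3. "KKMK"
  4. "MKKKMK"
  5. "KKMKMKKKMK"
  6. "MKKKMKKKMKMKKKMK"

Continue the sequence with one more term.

Each term (from the third on) is the two preceding terms concatenated in order: term 3 = KK·MK = KKMK.
Continuing: KKMKMKKKMK · MKKKMKKKMKMKKKMK gives term 7.

KKMKMKKKMKMKKKMKKKMKMKKKMK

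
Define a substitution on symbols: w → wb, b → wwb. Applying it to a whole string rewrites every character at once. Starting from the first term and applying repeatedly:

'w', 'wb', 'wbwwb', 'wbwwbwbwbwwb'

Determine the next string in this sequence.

Rewriting each symbol of wbwwbwbwbwwb: w→wb, b→wwb, w→wb, w→wb, b→wwb, w→wb, b→wwb, w→wb, b→wwb, w→wb, w→wb, b→wwb, which concatenates to wb wwb wb wb wwb wb wwb wb wwb wb wb wwb.

wbwwbwbwbwwbwbwwbwbwwbwbwbwwb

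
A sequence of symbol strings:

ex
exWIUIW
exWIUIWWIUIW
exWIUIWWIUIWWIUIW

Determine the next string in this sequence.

exWIUIWWIUIWWIUIWWIUIW

Every step adds WIUIW to the end: s(k+1) = s(k)·WIUIW.
So the next term is exWIUIWWIUIWWIUIW·WIUIW.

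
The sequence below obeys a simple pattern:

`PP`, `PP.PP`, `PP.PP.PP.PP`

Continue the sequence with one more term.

Each string is two copies of the previous one joined by '.'.
One more doubling of PP.PP.PP.PP gives the answer.

PP.PP.PP.PP.PP.PP.PP.PP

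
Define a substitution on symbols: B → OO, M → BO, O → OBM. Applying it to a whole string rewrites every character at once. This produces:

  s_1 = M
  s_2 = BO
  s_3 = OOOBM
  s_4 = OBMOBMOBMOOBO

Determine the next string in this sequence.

Rewriting the 13 symbols of OBMOBMOBMOOBO one by one yields OBM OO BO OBM OO BO OBM OO BO OBM OBM OO OBM; concatenated:

OBMOOBOOBMOOBOOBMOOBOOBMOBMOOOBM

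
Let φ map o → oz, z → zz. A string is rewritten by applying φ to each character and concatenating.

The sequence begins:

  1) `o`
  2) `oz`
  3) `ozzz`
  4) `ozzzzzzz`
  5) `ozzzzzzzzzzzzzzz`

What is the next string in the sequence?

Rewriting the 16 symbols of ozzzzzzzzzzzzzzz one by one yields oz zz zz zz zz zz zz zz zz zz zz zz zz zz zz zz; concatenated:

ozzzzzzzzzzzzzzzzzzzzzzzzzzzzzzz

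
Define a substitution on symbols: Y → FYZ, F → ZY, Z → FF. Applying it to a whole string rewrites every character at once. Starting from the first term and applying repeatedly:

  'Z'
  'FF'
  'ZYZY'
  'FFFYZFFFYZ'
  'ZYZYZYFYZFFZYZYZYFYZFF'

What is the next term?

Applying the rule to each of the 22 symbols of ZYZYZYFYZFFZYZYZYFYZFF gives the pieces FF FYZ FF FYZ FF FYZ ZY FYZ FF ZY ZY FF FYZ FF FYZ FF FYZ ZY FYZ FF ZY ZY, which concatenate to the answer.

FFFYZFFFYZFFFYZZYFYZFFZYZYFFFYZFFFYZFFFYZZYFYZFFZYZY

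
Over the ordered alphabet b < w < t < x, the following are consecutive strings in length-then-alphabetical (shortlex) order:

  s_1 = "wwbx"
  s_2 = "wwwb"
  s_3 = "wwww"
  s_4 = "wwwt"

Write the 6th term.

Continuing the enumeration 2 steps past wwwt: wwwt → wwwx → (answer).

wwtb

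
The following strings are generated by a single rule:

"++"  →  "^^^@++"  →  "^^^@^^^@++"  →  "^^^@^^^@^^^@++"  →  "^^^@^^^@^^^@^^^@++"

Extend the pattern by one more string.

^^^@^^^@^^^@^^^@^^^@++

The strings grow by a fixed prefix ^^^@ each time.
So the next term is ^^^@·^^^@^^^@^^^@^^^@++.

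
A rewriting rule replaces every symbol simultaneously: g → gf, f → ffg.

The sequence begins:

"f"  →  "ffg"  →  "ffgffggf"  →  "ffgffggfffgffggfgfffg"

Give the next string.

φ(ffgffggfffgffggfgfffg) expands symbol-by-symbol to ffg ffg gf ffg ffg gf gf ffg ffg ffg gf ffg ffg gf gf ffg gf ffg ffg ffg gf; joining the 21 pieces gives the next term.

ffgffggfffgffggfgfffgffgffggfffgffggfgfffggfffgffgffggf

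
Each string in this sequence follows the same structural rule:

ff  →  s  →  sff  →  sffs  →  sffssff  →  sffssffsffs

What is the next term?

sffssffsffssffssff

Each term (from the third on) is the previous term followed by the one before it: term 3 = s·ff = sff.
The next term joins sffssffsffs and sffssff.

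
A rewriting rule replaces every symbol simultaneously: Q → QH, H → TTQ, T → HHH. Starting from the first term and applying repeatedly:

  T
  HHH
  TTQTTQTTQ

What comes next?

Apply φ to TTQTTQTTQ symbol by symbol: T→HHH, T→HHH, Q→QH, T→HHH, T→HHH, Q→QH, T→HHH, T→HHH, Q→QH; joined: HHH HHH QH HHH HHH QH HHH HHH QH.

HHHHHHQHHHHHHHQHHHHHHHQH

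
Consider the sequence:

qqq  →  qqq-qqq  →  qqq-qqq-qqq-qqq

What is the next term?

qqq-qqq-qqq-qqq-qqq-qqq-qqq-qqq

Every step duplicates the string with '-' between the halves.
So the next term is two copies of qqq-qqq-qqq-qqq with '-' between the halves.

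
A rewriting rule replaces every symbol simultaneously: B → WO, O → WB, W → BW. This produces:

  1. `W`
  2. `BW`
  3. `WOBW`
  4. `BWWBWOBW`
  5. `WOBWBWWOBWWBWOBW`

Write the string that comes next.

Replace each of the 16 characters of WOBWBWWOBWWBWOBW in place — BW WB WO BW WO BW BW WB WO BW BW WO BW WB WO BW — and concatenate.

BWWBWOBWWOBWBWWBWOBWBWWOBWWBWOBW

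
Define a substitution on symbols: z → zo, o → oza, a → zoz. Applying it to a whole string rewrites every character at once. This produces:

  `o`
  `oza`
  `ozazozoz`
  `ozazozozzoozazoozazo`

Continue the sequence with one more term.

Replace each of the 20 characters of ozazozozzoozazoozazo in place — oza zo zoz zo oza zo oza zo zo oza oza zo zoz zo oza oza zo zoz zo oza — and concatenate.

ozazozozzoozazoozazozoozaozazozozzoozaozazozozzooza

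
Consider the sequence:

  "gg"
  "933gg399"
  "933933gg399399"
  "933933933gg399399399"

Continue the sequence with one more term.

Each term wraps the previous one in 933 on the left and 399 on the right.
Applying this once more to 933933933gg399399399:

933933933933gg399399399399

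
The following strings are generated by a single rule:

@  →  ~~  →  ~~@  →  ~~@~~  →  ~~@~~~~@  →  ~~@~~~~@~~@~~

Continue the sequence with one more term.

From term 3 onward, concatenate the last term with the second-to-last: ~~·@ = ~~@, ~~@·~~ = ~~@~~, …
The next term joins ~~@~~~~@~~@~~ and ~~@~~~~@.

~~@~~~~@~~@~~~~@~~~~@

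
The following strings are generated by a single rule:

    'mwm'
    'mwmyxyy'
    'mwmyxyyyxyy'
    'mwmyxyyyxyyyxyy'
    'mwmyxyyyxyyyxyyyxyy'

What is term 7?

Every step adds yxyy to the end: s(k+1) = s(k)·yxyy.
From mwmyxyyyxyyyxyyyxyy, 2 further steps: mwmyxyyyxyyyxyyyxyy → mwmyxyyyxyyyxyyyxyyyxyy → (answer).

mwmyxyyyxyyyxyyyxyyyxyyyxyy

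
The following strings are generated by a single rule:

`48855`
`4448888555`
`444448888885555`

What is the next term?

The n-th term is 2n-1 4's then 2n 8's then n+1 5's (n = 1, 2, …).
For the next term, n = 4, so the run lengths are 7, 8, 5.

44444448888888855555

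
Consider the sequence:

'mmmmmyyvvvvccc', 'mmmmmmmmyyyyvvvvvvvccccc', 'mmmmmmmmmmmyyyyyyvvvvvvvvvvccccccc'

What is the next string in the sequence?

mmmmmmmmmmmmmmyyyyyyyyvvvvvvvvvvvvvccccccccc

The n-th term is 3n+2 m's then 2n y's then 3n+1 v's then 2n+1 c's (n = 1, 2, …).
At n = 4 the blocks have lengths 14, 8, 13, 9.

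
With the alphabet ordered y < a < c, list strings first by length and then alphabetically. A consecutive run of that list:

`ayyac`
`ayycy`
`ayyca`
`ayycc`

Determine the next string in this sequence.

ayayy

Find the rightmost character of ayycc below c, bump it to the next letter, and reset everything to its right to y.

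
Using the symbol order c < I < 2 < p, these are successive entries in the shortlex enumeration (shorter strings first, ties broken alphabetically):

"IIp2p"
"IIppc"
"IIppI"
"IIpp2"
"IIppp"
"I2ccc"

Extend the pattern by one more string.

The successor of I2ccc increments the rightmost position that isn't already p and resets every position after it to c.

I2ccI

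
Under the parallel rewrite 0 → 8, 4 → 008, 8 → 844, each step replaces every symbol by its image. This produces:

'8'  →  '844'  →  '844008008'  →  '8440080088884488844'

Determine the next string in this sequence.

8440080088884488844844844844008008844844844008008

φ(8440080088884488844) expands symbol-by-symbol to 844 008 008 8 8 844 8 8 844 844 844 844 008 008 844 844 844 008 008; joining the 19 pieces gives the next term.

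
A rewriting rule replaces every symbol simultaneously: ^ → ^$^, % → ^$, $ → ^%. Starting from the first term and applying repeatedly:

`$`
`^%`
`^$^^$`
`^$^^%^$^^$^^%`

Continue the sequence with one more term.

^$^^%^$^^$^^$^$^^%^$^^$^^%^$^^$^^$

Replace each of the 13 characters of ^$^^%^$^^$^^% in place — ^$^ ^% ^$^ ^$^ ^$ ^$^ ^% ^$^ ^$^ ^% ^$^ ^$^ ^$ — and concatenate.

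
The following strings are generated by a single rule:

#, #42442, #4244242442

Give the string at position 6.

Every step adds 42442 to the end: s(k+1) = s(k)·42442.
From #4244242442, 3 further steps: #4244242442 → #424424244242442 → #42442424424244242442 → (answer).

#4244242442424424244242442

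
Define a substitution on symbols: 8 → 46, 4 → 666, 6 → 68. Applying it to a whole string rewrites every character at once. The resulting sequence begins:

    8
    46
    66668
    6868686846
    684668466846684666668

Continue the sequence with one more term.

Applying the rule to each of the 21 symbols of 684668466846684666668 gives the pieces 68 46 666 68 68 46 666 68 68 46 666 68 68 46 666 68 68 68 68 68 46, which concatenate to the answer.

6846666686846666686846666686846666686868686846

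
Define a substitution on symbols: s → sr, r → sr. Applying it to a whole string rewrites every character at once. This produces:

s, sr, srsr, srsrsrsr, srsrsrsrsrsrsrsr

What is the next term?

Applying the rule to each of the 16 symbols of srsrsrsrsrsrsrsr gives the pieces sr sr sr sr sr sr sr sr sr sr sr sr sr sr sr sr, which concatenate to the answer.

srsrsrsrsrsrsrsrsrsrsrsrsrsrsrsr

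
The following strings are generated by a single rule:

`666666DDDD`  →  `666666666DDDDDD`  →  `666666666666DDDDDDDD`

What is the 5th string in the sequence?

Term n consists of 3n 6's, followed by 2n D's, where the shown terms are n = 2, 3, 4.
For term 5, n = 6, so the run lengths are 18, 12.

666666666666666666DDDDDDDDDDDD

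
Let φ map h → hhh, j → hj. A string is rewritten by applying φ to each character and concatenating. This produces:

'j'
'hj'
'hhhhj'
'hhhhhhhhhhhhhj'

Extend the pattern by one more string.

φ(hhhhhhhhhhhhhj) expands symbol-by-symbol to hhh hhh hhh hhh hhh hhh hhh hhh hhh hhh hhh hhh hhh hj; joining the 14 pieces gives the next term.

hhhhhhhhhhhhhhhhhhhhhhhhhhhhhhhhhhhhhhhhj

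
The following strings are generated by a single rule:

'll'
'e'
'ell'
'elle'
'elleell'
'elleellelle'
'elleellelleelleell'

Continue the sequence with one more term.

elleellelleelleellelleellelle

From term 3 onward, concatenate the last term with the second-to-last: e·ll = ell, ell·e = elle, …
So term 8 is elleellelleelleell·elleellelle.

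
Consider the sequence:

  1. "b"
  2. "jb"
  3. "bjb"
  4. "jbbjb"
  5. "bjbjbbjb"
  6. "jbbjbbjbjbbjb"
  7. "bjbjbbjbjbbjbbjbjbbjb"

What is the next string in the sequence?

jbbjbbjbjbbjbbjbjbbjbjbbjbbjbjbbjb

This is a Fibonacci-style word recurrence s(k) = s(k−2)·s(k−1): e.g. b·jb = bjb.
The next term joins jbbjbbjbjbbjb and bjbjbbjbjbbjbbjbjbbjb.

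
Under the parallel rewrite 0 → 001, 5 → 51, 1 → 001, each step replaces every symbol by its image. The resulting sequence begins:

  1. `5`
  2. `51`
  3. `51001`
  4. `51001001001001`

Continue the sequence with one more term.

51001001001001001001001001001001001001001

φ(51001001001001) expands symbol-by-symbol to 51 001 001 001 001 001 001 001 001 001 001 001 001 001; joining the 14 pieces gives the next term.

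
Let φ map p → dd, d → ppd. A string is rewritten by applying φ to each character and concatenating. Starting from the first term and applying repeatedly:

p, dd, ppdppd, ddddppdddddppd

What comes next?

ppdppdppdppdddddppdppdppdppdppdddddppd

φ(ddddppdddddppd) expands symbol-by-symbol to ppd ppd ppd ppd dd dd ppd ppd ppd ppd ppd dd dd ppd; joining the 14 pieces gives the next term.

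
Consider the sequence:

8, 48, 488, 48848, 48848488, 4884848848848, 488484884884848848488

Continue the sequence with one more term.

Each term (from the third on) is the previous term followed by the one before it: term 3 = 48·8 = 488.
The next term joins 488484884884848848488 and 4884848848848.

4884848848848488484884884848848848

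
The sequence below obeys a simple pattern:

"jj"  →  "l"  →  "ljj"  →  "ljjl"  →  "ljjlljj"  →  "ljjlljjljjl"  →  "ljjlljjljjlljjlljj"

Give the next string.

ljjlljjljjlljjlljjljjlljjljjl

This is a Fibonacci-style word recurrence s(k) = s(k−1)·s(k−2): e.g. l·jj = ljj.
So term 8 is ljjlljjljjlljjlljj·ljjlljjljjl.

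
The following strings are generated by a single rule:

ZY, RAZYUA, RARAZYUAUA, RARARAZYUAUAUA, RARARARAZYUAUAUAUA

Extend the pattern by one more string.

Each term wraps the previous one in RA on the left and UA on the right.
So the next term is RA·RARARARAZYUAUAUAUA·UA.

RARARARARAZYUAUAUAUAUA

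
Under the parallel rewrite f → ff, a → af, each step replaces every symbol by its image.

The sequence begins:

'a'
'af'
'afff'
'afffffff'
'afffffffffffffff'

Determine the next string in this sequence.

Rewriting the 16 symbols of afffffffffffffff one by one yields af ff ff ff ff ff ff ff ff ff ff ff ff ff ff ff; concatenated:

afffffffffffffffffffffffffffffff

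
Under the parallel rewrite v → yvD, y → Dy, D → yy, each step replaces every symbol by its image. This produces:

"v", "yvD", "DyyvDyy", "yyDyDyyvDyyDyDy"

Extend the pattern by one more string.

Applying the rule to each of the 15 symbols of yyDyDyyvDyyDyDy gives the pieces Dy Dy yy Dy yy Dy Dy yvD yy Dy Dy yy Dy yy Dy, which concatenate to the answer.

DyDyyyDyyyDyDyyvDyyDyDyyyDyyyDy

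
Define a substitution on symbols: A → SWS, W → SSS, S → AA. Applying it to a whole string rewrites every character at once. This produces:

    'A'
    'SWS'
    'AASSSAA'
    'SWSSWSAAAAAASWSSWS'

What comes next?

AASSSAAAASSSAASWSSWSSWSSWSSWSSWSAASSSAAAASSSAA

Applying the rule to each of the 18 symbols of SWSSWSAAAAAASWSSWS gives the pieces AA SSS AA AA SSS AA SWS SWS SWS SWS SWS SWS AA SSS AA AA SSS AA, which concatenate to the answer.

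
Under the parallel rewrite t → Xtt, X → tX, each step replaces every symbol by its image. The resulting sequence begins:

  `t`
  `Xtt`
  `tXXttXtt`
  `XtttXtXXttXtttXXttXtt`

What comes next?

Rewriting the 21 symbols of XtttXtXXttXtttXXttXtt one by one yields tX Xtt Xtt Xtt tX Xtt tX tX Xtt Xtt tX Xtt Xtt Xtt tX tX Xtt Xtt tX Xtt Xtt; concatenated:

tXXttXttXtttXXtttXtXXttXtttXXttXttXtttXtXXttXtttXXttXtt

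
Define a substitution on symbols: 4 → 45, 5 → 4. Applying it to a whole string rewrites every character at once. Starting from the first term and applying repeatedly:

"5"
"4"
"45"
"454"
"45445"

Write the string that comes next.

Rewriting each symbol of 45445: 4→45, 5→4, 4→45, 4→45, 5→4, which concatenates to 45 4 45 45 4.

45445454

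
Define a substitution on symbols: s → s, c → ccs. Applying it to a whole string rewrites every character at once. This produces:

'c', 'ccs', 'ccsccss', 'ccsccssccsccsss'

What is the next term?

Applying the rule to each of the 15 symbols of ccsccssccsccsss gives the pieces ccs ccs s ccs ccs s s ccs ccs s ccs ccs s s s, which concatenate to the answer.

ccsccssccsccsssccsccssccsccssss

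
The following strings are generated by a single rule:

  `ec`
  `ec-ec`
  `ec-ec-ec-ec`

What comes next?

ec-ec-ec-ec-ec-ec-ec-ec

s(k+1) = s(k)·-·s(k) — each term doubles the last with '-' between the halves.
So the next term is two copies of ec-ec-ec-ec with '-' between the halves.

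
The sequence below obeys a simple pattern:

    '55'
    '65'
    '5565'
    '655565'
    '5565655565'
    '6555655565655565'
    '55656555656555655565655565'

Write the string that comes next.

This is a Fibonacci-style word recurrence s(k) = s(k−2)·s(k−1): e.g. 55·65 = 5565.
Continuing: 6555655565655565 · 55656555656555655565655565 gives term 8.

655565556565556555656555656555655565655565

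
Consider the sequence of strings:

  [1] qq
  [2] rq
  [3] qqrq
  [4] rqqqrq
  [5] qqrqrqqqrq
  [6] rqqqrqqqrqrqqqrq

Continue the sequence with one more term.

qqrqrqqqrqrqqqrqqqrqrqqqrq

From term 3 onward, concatenate the second-to-last term with the last: qq·rq = qqrq, rq·qqrq = rqqqrq, …
The next term joins qqrqrqqqrq and rqqqrqqqrqrqqqrq.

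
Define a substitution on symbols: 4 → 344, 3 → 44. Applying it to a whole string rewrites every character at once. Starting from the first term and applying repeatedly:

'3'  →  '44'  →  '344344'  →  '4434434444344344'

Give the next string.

34434444344344443443443443444434434444344344

φ(4434434444344344) expands symbol-by-symbol to 344 344 44 344 344 44 344 344 344 344 44 344 344 44 344 344; joining the 16 pieces gives the next term.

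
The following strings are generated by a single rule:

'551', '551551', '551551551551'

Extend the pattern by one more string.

Every step duplicates the string.
Doubling 551551551551:

551551551551551551551551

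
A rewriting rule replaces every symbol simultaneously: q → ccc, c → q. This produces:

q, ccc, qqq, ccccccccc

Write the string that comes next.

qqqqqqqqq

Expanding ccccccccc: c→q, c→q, c→q, c→q, c→q, c→q, c→q, c→q, c→q. Concatenated: q q q q q q q q q.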